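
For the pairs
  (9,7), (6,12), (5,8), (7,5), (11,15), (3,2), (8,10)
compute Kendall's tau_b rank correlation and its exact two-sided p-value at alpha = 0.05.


Step 1: Enumerate the 21 unordered pairs (i,j) with i<j and classify each by sign(x_j-x_i) * sign(y_j-y_i).
  (1,2):dx=-3,dy=+5->D; (1,3):dx=-4,dy=+1->D; (1,4):dx=-2,dy=-2->C; (1,5):dx=+2,dy=+8->C
  (1,6):dx=-6,dy=-5->C; (1,7):dx=-1,dy=+3->D; (2,3):dx=-1,dy=-4->C; (2,4):dx=+1,dy=-7->D
  (2,5):dx=+5,dy=+3->C; (2,6):dx=-3,dy=-10->C; (2,7):dx=+2,dy=-2->D; (3,4):dx=+2,dy=-3->D
  (3,5):dx=+6,dy=+7->C; (3,6):dx=-2,dy=-6->C; (3,7):dx=+3,dy=+2->C; (4,5):dx=+4,dy=+10->C
  (4,6):dx=-4,dy=-3->C; (4,7):dx=+1,dy=+5->C; (5,6):dx=-8,dy=-13->C; (5,7):dx=-3,dy=-5->C
  (6,7):dx=+5,dy=+8->C
Step 2: C = 15, D = 6, total pairs = 21.
Step 3: tau = (C - D)/(n(n-1)/2) = (15 - 6)/21 = 0.428571.
Step 4: Exact two-sided p-value (enumerate n! = 5040 permutations of y under H0): p = 0.238889.
Step 5: alpha = 0.05. fail to reject H0.

tau_b = 0.4286 (C=15, D=6), p = 0.238889, fail to reject H0.


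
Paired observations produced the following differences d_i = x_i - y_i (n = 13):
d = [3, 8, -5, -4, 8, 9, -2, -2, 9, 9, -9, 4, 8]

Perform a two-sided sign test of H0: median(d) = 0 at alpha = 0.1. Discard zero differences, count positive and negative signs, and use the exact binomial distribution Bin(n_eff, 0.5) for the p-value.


Step 1: Discard zero differences. Original n = 13; n_eff = number of nonzero differences = 13.
Nonzero differences (with sign): +3, +8, -5, -4, +8, +9, -2, -2, +9, +9, -9, +4, +8
Step 2: Count signs: positive = 8, negative = 5.
Step 3: Under H0: P(positive) = 0.5, so the number of positives S ~ Bin(13, 0.5).
Step 4: Two-sided exact p-value = sum of Bin(13,0.5) probabilities at or below the observed probability = 0.581055.
Step 5: alpha = 0.1. fail to reject H0.

n_eff = 13, pos = 8, neg = 5, p = 0.581055, fail to reject H0.


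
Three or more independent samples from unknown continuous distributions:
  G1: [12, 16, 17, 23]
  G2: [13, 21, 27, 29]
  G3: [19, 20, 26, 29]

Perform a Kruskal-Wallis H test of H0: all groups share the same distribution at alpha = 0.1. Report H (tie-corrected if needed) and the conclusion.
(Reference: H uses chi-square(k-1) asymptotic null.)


Step 1: Combine all N = 12 observations and assign midranks.
sorted (value, group, rank): (12,G1,1), (13,G2,2), (16,G1,3), (17,G1,4), (19,G3,5), (20,G3,6), (21,G2,7), (23,G1,8), (26,G3,9), (27,G2,10), (29,G2,11.5), (29,G3,11.5)
Step 2: Sum ranks within each group.
R_1 = 16 (n_1 = 4)
R_2 = 30.5 (n_2 = 4)
R_3 = 31.5 (n_3 = 4)
Step 3: H = 12/(N(N+1)) * sum(R_i^2/n_i) - 3(N+1)
     = 12/(12*13) * (16^2/4 + 30.5^2/4 + 31.5^2/4) - 3*13
     = 0.076923 * 544.625 - 39
     = 2.894231.
Step 4: Ties present; correction factor C = 1 - 6/(12^3 - 12) = 0.996503. Corrected H = 2.894231 / 0.996503 = 2.904386.
Step 5: Under H0, H ~ chi^2(2); p-value = 0.234056.
Step 6: alpha = 0.1. fail to reject H0.

H = 2.9044, df = 2, p = 0.234056, fail to reject H0.


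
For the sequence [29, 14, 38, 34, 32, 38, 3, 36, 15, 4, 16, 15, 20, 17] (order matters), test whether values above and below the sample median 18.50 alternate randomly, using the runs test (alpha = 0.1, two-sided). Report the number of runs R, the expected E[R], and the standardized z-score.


Step 1: Compute median = 18.50; label A = above, B = below.
Labels in order: ABAAAABABBBBAB  (n_A = 7, n_B = 7)
Step 2: Count runs R = 8.
Step 3: Under H0 (random ordering), E[R] = 2*n_A*n_B/(n_A+n_B) + 1 = 2*7*7/14 + 1 = 8.0000.
        Var[R] = 2*n_A*n_B*(2*n_A*n_B - n_A - n_B) / ((n_A+n_B)^2 * (n_A+n_B-1)) = 8232/2548 = 3.2308.
        SD[R] = 1.7974.
Step 4: R = E[R], so z = 0 with no continuity correction.
Step 5: Two-sided p-value via normal approximation = 2*(1 - Phi(|z|)) = 1.000000.
Step 6: alpha = 0.1. fail to reject H0.

R = 8, z = 0.0000, p = 1.000000, fail to reject H0.


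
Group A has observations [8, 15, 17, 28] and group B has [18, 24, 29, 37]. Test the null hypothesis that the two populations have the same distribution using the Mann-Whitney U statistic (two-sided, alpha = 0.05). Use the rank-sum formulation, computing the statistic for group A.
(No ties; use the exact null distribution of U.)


Step 1: Combine and sort all 8 observations; assign midranks.
sorted (value, group): (8,X), (15,X), (17,X), (18,Y), (24,Y), (28,X), (29,Y), (37,Y)
ranks: 8->1, 15->2, 17->3, 18->4, 24->5, 28->6, 29->7, 37->8
Step 2: Rank sum for X: R1 = 1 + 2 + 3 + 6 = 12.
Step 3: U_X = R1 - n1(n1+1)/2 = 12 - 4*5/2 = 12 - 10 = 2.
       U_Y = n1*n2 - U_X = 16 - 2 = 14.
Step 4: No ties, so the exact null distribution of U (based on enumerating the C(8,4) = 70 equally likely rank assignments) gives the two-sided p-value.
Step 5: p-value = 0.114286; compare to alpha = 0.05. fail to reject H0.

U_X = 2, p = 0.114286, fail to reject H0 at alpha = 0.05.


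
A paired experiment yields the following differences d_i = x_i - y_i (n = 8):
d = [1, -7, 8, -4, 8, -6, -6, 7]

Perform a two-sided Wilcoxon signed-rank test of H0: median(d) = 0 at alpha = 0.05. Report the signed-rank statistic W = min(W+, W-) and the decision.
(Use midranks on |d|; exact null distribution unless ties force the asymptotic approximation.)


Step 1: Drop any zero differences (none here) and take |d_i|.
|d| = [1, 7, 8, 4, 8, 6, 6, 7]
Step 2: Midrank |d_i| (ties get averaged ranks).
ranks: |1|->1, |7|->5.5, |8|->7.5, |4|->2, |8|->7.5, |6|->3.5, |6|->3.5, |7|->5.5
Step 3: Attach original signs; sum ranks with positive sign and with negative sign.
W+ = 1 + 7.5 + 7.5 + 5.5 = 21.5
W- = 5.5 + 2 + 3.5 + 3.5 = 14.5
(Check: W+ + W- = 36 should equal n(n+1)/2 = 36.)
Step 4: Test statistic W = min(W+, W-) = 14.5.
Step 5: Ties in |d|, so use the tie-corrected normal approximation.
        E[W] = n(n+1)/4 = 8*9/4 = 18.
        Tie groups: |d|=6 (t=2), |d|=7 (t=2), |d|=8 (t=2); sum(t^3 - t) = 18.
        Var[W] = n(n+1)(2n+1)/24 - sum(t^3-t)/48 = 1224/24 - 18/48 = 50.625.
        z = (W - E[W]) / sqrt(Var[W]) = (14.5 - 18) / 7.1151 = -0.4919.
        Two-sided p = 2*Phi(z) = 0.622783.
Step 6: alpha = 0.05. fail to reject H0.

W+ = 21.5, W- = 14.5, W = min = 14.5, p = 0.622783, fail to reject H0.


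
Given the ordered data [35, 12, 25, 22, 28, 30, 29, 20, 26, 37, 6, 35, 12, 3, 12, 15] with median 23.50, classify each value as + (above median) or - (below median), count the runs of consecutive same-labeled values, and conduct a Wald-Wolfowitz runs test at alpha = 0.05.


Step 1: Compute median = 23.50; label A = above, B = below.
Labels in order: ABABAAABAABABBBB  (n_A = 8, n_B = 8)
Step 2: Count runs R = 10.
Step 3: Under H0 (random ordering), E[R] = 2*n_A*n_B/(n_A+n_B) + 1 = 2*8*8/16 + 1 = 9.0000.
        Var[R] = 2*n_A*n_B*(2*n_A*n_B - n_A - n_B) / ((n_A+n_B)^2 * (n_A+n_B-1)) = 14336/3840 = 3.7333.
        SD[R] = 1.9322.
Step 4: Continuity-corrected z = (R - 0.5 - E[R]) / SD[R] = (10 - 0.5 - 9.0000) / 1.9322 = 0.2588.
Step 5: Two-sided p-value via normal approximation = 2*(1 - Phi(|z|)) = 0.795809.
Step 6: alpha = 0.05. fail to reject H0.

R = 10, z = 0.2588, p = 0.795809, fail to reject H0.


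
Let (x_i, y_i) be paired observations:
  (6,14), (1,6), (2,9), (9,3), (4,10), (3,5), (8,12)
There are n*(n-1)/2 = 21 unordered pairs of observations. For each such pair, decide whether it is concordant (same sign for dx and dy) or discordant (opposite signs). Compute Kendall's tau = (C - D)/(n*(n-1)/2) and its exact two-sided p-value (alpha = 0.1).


Step 1: Enumerate the 21 unordered pairs (i,j) with i<j and classify each by sign(x_j-x_i) * sign(y_j-y_i).
  (1,2):dx=-5,dy=-8->C; (1,3):dx=-4,dy=-5->C; (1,4):dx=+3,dy=-11->D; (1,5):dx=-2,dy=-4->C
  (1,6):dx=-3,dy=-9->C; (1,7):dx=+2,dy=-2->D; (2,3):dx=+1,dy=+3->C; (2,4):dx=+8,dy=-3->D
  (2,5):dx=+3,dy=+4->C; (2,6):dx=+2,dy=-1->D; (2,7):dx=+7,dy=+6->C; (3,4):dx=+7,dy=-6->D
  (3,5):dx=+2,dy=+1->C; (3,6):dx=+1,dy=-4->D; (3,7):dx=+6,dy=+3->C; (4,5):dx=-5,dy=+7->D
  (4,6):dx=-6,dy=+2->D; (4,7):dx=-1,dy=+9->D; (5,6):dx=-1,dy=-5->C; (5,7):dx=+4,dy=+2->C
  (6,7):dx=+5,dy=+7->C
Step 2: C = 12, D = 9, total pairs = 21.
Step 3: tau = (C - D)/(n(n-1)/2) = (12 - 9)/21 = 0.142857.
Step 4: Exact two-sided p-value (enumerate n! = 5040 permutations of y under H0): p = 0.772619.
Step 5: alpha = 0.1. fail to reject H0.

tau_b = 0.1429 (C=12, D=9), p = 0.772619, fail to reject H0.


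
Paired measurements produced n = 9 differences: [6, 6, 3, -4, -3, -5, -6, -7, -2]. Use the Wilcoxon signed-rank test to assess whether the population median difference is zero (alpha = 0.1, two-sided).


Step 1: Drop any zero differences (none here) and take |d_i|.
|d| = [6, 6, 3, 4, 3, 5, 6, 7, 2]
Step 2: Midrank |d_i| (ties get averaged ranks).
ranks: |6|->7, |6|->7, |3|->2.5, |4|->4, |3|->2.5, |5|->5, |6|->7, |7|->9, |2|->1
Step 3: Attach original signs; sum ranks with positive sign and with negative sign.
W+ = 7 + 7 + 2.5 = 16.5
W- = 4 + 2.5 + 5 + 7 + 9 + 1 = 28.5
(Check: W+ + W- = 45 should equal n(n+1)/2 = 45.)
Step 4: Test statistic W = min(W+, W-) = 16.5.
Step 5: Ties in |d|, so use the tie-corrected normal approximation.
        E[W] = n(n+1)/4 = 9*10/4 = 22.5.
        Tie groups: |d|=3 (t=2), |d|=6 (t=3); sum(t^3 - t) = 30.
        Var[W] = n(n+1)(2n+1)/24 - sum(t^3-t)/48 = 1710/24 - 30/48 = 70.625.
        z = (W - E[W]) / sqrt(Var[W]) = (16.5 - 22.5) / 8.4039 = -0.7140.
        Two-sided p = 2*Phi(z) = 0.475254.
Step 6: alpha = 0.1. fail to reject H0.

W+ = 16.5, W- = 28.5, W = min = 16.5, p = 0.475254, fail to reject H0.


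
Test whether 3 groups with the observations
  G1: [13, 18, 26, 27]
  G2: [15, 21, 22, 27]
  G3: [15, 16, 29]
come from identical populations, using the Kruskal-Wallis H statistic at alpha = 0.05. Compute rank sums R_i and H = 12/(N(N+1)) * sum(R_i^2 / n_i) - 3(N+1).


Step 1: Combine all N = 11 observations and assign midranks.
sorted (value, group, rank): (13,G1,1), (15,G2,2.5), (15,G3,2.5), (16,G3,4), (18,G1,5), (21,G2,6), (22,G2,7), (26,G1,8), (27,G1,9.5), (27,G2,9.5), (29,G3,11)
Step 2: Sum ranks within each group.
R_1 = 23.5 (n_1 = 4)
R_2 = 25 (n_2 = 4)
R_3 = 17.5 (n_3 = 3)
Step 3: H = 12/(N(N+1)) * sum(R_i^2/n_i) - 3(N+1)
     = 12/(11*12) * (23.5^2/4 + 25^2/4 + 17.5^2/3) - 3*12
     = 0.090909 * 396.396 - 36
     = 0.035985.
Step 4: Ties present; correction factor C = 1 - 12/(11^3 - 11) = 0.990909. Corrected H = 0.035985 / 0.990909 = 0.036315.
Step 5: Under H0, H ~ chi^2(2); p-value = 0.982006.
Step 6: alpha = 0.05. fail to reject H0.

H = 0.0363, df = 2, p = 0.982006, fail to reject H0.


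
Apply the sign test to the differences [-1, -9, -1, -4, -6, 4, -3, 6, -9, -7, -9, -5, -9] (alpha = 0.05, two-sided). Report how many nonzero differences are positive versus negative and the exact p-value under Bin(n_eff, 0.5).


Step 1: Discard zero differences. Original n = 13; n_eff = number of nonzero differences = 13.
Nonzero differences (with sign): -1, -9, -1, -4, -6, +4, -3, +6, -9, -7, -9, -5, -9
Step 2: Count signs: positive = 2, negative = 11.
Step 3: Under H0: P(positive) = 0.5, so the number of positives S ~ Bin(13, 0.5).
Step 4: Two-sided exact p-value = sum of Bin(13,0.5) probabilities at or below the observed probability = 0.022461.
Step 5: alpha = 0.05. reject H0.

n_eff = 13, pos = 2, neg = 11, p = 0.022461, reject H0.


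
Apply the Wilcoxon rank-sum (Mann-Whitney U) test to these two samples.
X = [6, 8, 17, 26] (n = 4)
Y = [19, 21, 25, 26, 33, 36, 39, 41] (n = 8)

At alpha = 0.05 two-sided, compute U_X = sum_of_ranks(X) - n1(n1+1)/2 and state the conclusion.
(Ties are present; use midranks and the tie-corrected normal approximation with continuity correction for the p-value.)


Step 1: Combine and sort all 12 observations; assign midranks.
sorted (value, group): (6,X), (8,X), (17,X), (19,Y), (21,Y), (25,Y), (26,X), (26,Y), (33,Y), (36,Y), (39,Y), (41,Y)
ranks: 6->1, 8->2, 17->3, 19->4, 21->5, 25->6, 26->7.5, 26->7.5, 33->9, 36->10, 39->11, 41->12
Step 2: Rank sum for X: R1 = 1 + 2 + 3 + 7.5 = 13.5.
Step 3: U_X = R1 - n1(n1+1)/2 = 13.5 - 4*5/2 = 13.5 - 10 = 3.5.
       U_Y = n1*n2 - U_X = 32 - 3.5 = 28.5.
Step 4: Ties are present, so use the tie-corrected normal approximation (with continuity correction) for the p-value.
Step 5: p-value = 0.041184; compare to alpha = 0.05. reject H0.

U_X = 3.5, p = 0.041184, reject H0 at alpha = 0.05.


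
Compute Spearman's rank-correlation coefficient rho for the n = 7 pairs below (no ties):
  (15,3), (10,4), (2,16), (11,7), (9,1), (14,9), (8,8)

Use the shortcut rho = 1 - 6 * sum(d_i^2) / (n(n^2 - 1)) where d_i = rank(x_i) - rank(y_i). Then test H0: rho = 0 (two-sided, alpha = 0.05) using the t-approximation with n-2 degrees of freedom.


Step 1: Rank x and y separately (midranks; no ties here).
rank(x): 15->7, 10->4, 2->1, 11->5, 9->3, 14->6, 8->2
rank(y): 3->2, 4->3, 16->7, 7->4, 1->1, 9->6, 8->5
Step 2: d_i = R_x(i) - R_y(i); compute d_i^2.
  (7-2)^2=25, (4-3)^2=1, (1-7)^2=36, (5-4)^2=1, (3-1)^2=4, (6-6)^2=0, (2-5)^2=9
sum(d^2) = 76.
Step 3: rho = 1 - 6*76 / (7*(7^2 - 1)) = 1 - 456/336 = -0.357143.
Step 4: Under H0, t = rho * sqrt((n-2)/(1-rho^2)) = -0.8550 ~ t(5).
Step 5: Two-sided p-value from the t-distribution with 5 df = 0.431611.
Step 6: alpha = 0.05. fail to reject H0.

rho = -0.3571, p = 0.431611, fail to reject H0 at alpha = 0.05.


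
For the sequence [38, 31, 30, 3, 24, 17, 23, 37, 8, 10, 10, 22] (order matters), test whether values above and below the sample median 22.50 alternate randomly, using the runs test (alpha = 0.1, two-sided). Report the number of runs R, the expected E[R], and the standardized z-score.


Step 1: Compute median = 22.50; label A = above, B = below.
Labels in order: AAABABAABBBB  (n_A = 6, n_B = 6)
Step 2: Count runs R = 6.
Step 3: Under H0 (random ordering), E[R] = 2*n_A*n_B/(n_A+n_B) + 1 = 2*6*6/12 + 1 = 7.0000.
        Var[R] = 2*n_A*n_B*(2*n_A*n_B - n_A - n_B) / ((n_A+n_B)^2 * (n_A+n_B-1)) = 4320/1584 = 2.7273.
        SD[R] = 1.6514.
Step 4: Continuity-corrected z = (R + 0.5 - E[R]) / SD[R] = (6 + 0.5 - 7.0000) / 1.6514 = -0.3028.
Step 5: Two-sided p-value via normal approximation = 2*(1 - Phi(|z|)) = 0.762069.
Step 6: alpha = 0.1. fail to reject H0.

R = 6, z = -0.3028, p = 0.762069, fail to reject H0.


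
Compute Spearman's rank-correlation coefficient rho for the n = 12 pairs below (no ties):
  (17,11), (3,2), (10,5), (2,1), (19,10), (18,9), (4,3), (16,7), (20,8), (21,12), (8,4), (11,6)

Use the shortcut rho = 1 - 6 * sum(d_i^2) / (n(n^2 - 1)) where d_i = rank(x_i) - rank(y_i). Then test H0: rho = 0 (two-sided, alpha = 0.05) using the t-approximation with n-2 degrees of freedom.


Step 1: Rank x and y separately (midranks; no ties here).
rank(x): 17->8, 3->2, 10->5, 2->1, 19->10, 18->9, 4->3, 16->7, 20->11, 21->12, 8->4, 11->6
rank(y): 11->11, 2->2, 5->5, 1->1, 10->10, 9->9, 3->3, 7->7, 8->8, 12->12, 4->4, 6->6
Step 2: d_i = R_x(i) - R_y(i); compute d_i^2.
  (8-11)^2=9, (2-2)^2=0, (5-5)^2=0, (1-1)^2=0, (10-10)^2=0, (9-9)^2=0, (3-3)^2=0, (7-7)^2=0, (11-8)^2=9, (12-12)^2=0, (4-4)^2=0, (6-6)^2=0
sum(d^2) = 18.
Step 3: rho = 1 - 6*18 / (12*(12^2 - 1)) = 1 - 108/1716 = 0.937063.
Step 4: Under H0, t = rho * sqrt((n-2)/(1-rho^2)) = 8.4868 ~ t(10).
Step 5: Two-sided p-value from the t-distribution with 10 df = 0.000007.
Step 6: alpha = 0.05. reject H0.

rho = 0.9371, p = 0.000007, reject H0 at alpha = 0.05.


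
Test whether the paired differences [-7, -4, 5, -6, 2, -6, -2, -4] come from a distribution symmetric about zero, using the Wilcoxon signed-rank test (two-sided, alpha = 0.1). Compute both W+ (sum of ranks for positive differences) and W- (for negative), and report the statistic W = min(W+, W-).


Step 1: Drop any zero differences (none here) and take |d_i|.
|d| = [7, 4, 5, 6, 2, 6, 2, 4]
Step 2: Midrank |d_i| (ties get averaged ranks).
ranks: |7|->8, |4|->3.5, |5|->5, |6|->6.5, |2|->1.5, |6|->6.5, |2|->1.5, |4|->3.5
Step 3: Attach original signs; sum ranks with positive sign and with negative sign.
W+ = 5 + 1.5 = 6.5
W- = 8 + 3.5 + 6.5 + 6.5 + 1.5 + 3.5 = 29.5
(Check: W+ + W- = 36 should equal n(n+1)/2 = 36.)
Step 4: Test statistic W = min(W+, W-) = 6.5.
Step 5: Ties in |d|, so use the tie-corrected normal approximation.
        E[W] = n(n+1)/4 = 8*9/4 = 18.
        Tie groups: |d|=2 (t=2), |d|=4 (t=2), |d|=6 (t=2); sum(t^3 - t) = 18.
        Var[W] = n(n+1)(2n+1)/24 - sum(t^3-t)/48 = 1224/24 - 18/48 = 50.625.
        z = (W - E[W]) / sqrt(Var[W]) = (6.5 - 18) / 7.1151 = -1.6163.
        Two-sided p = 2*Phi(z) = 0.106035.
Step 6: alpha = 0.1. fail to reject H0.

W+ = 6.5, W- = 29.5, W = min = 6.5, p = 0.106035, fail to reject H0.


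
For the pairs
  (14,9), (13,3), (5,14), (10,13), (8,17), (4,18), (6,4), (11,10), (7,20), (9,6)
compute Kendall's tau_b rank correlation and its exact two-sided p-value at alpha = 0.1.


Step 1: Enumerate the 45 unordered pairs (i,j) with i<j and classify each by sign(x_j-x_i) * sign(y_j-y_i).
  (1,2):dx=-1,dy=-6->C; (1,3):dx=-9,dy=+5->D; (1,4):dx=-4,dy=+4->D; (1,5):dx=-6,dy=+8->D
  (1,6):dx=-10,dy=+9->D; (1,7):dx=-8,dy=-5->C; (1,8):dx=-3,dy=+1->D; (1,9):dx=-7,dy=+11->D
  (1,10):dx=-5,dy=-3->C; (2,3):dx=-8,dy=+11->D; (2,4):dx=-3,dy=+10->D; (2,5):dx=-5,dy=+14->D
  (2,6):dx=-9,dy=+15->D; (2,7):dx=-7,dy=+1->D; (2,8):dx=-2,dy=+7->D; (2,9):dx=-6,dy=+17->D
  (2,10):dx=-4,dy=+3->D; (3,4):dx=+5,dy=-1->D; (3,5):dx=+3,dy=+3->C; (3,6):dx=-1,dy=+4->D
  (3,7):dx=+1,dy=-10->D; (3,8):dx=+6,dy=-4->D; (3,9):dx=+2,dy=+6->C; (3,10):dx=+4,dy=-8->D
  (4,5):dx=-2,dy=+4->D; (4,6):dx=-6,dy=+5->D; (4,7):dx=-4,dy=-9->C; (4,8):dx=+1,dy=-3->D
  (4,9):dx=-3,dy=+7->D; (4,10):dx=-1,dy=-7->C; (5,6):dx=-4,dy=+1->D; (5,7):dx=-2,dy=-13->C
  (5,8):dx=+3,dy=-7->D; (5,9):dx=-1,dy=+3->D; (5,10):dx=+1,dy=-11->D; (6,7):dx=+2,dy=-14->D
  (6,8):dx=+7,dy=-8->D; (6,9):dx=+3,dy=+2->C; (6,10):dx=+5,dy=-12->D; (7,8):dx=+5,dy=+6->C
  (7,9):dx=+1,dy=+16->C; (7,10):dx=+3,dy=+2->C; (8,9):dx=-4,dy=+10->D; (8,10):dx=-2,dy=-4->C
  (9,10):dx=+2,dy=-14->D
Step 2: C = 13, D = 32, total pairs = 45.
Step 3: tau = (C - D)/(n(n-1)/2) = (13 - 32)/45 = -0.422222.
Step 4: Exact two-sided p-value (enumerate n! = 3628800 permutations of y under H0): p = 0.108313.
Step 5: alpha = 0.1. fail to reject H0.

tau_b = -0.4222 (C=13, D=32), p = 0.108313, fail to reject H0.


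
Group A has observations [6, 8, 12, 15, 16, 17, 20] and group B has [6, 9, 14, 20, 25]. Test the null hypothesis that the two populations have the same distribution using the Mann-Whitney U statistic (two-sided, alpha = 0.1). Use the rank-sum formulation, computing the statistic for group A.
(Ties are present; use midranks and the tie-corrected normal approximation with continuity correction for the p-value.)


Step 1: Combine and sort all 12 observations; assign midranks.
sorted (value, group): (6,X), (6,Y), (8,X), (9,Y), (12,X), (14,Y), (15,X), (16,X), (17,X), (20,X), (20,Y), (25,Y)
ranks: 6->1.5, 6->1.5, 8->3, 9->4, 12->5, 14->6, 15->7, 16->8, 17->9, 20->10.5, 20->10.5, 25->12
Step 2: Rank sum for X: R1 = 1.5 + 3 + 5 + 7 + 8 + 9 + 10.5 = 44.
Step 3: U_X = R1 - n1(n1+1)/2 = 44 - 7*8/2 = 44 - 28 = 16.
       U_Y = n1*n2 - U_X = 35 - 16 = 19.
Step 4: Ties are present, so use the tie-corrected normal approximation (with continuity correction) for the p-value.
Step 5: p-value = 0.870542; compare to alpha = 0.1. fail to reject H0.

U_X = 16, p = 0.870542, fail to reject H0 at alpha = 0.1.


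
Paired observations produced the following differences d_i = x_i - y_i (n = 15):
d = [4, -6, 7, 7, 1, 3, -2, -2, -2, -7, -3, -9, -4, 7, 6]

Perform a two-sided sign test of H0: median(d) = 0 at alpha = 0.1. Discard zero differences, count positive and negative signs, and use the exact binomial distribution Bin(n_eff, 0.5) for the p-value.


Step 1: Discard zero differences. Original n = 15; n_eff = number of nonzero differences = 15.
Nonzero differences (with sign): +4, -6, +7, +7, +1, +3, -2, -2, -2, -7, -3, -9, -4, +7, +6
Step 2: Count signs: positive = 7, negative = 8.
Step 3: Under H0: P(positive) = 0.5, so the number of positives S ~ Bin(15, 0.5).
Step 4: Two-sided exact p-value = sum of Bin(15,0.5) probabilities at or below the observed probability = 1.000000.
Step 5: alpha = 0.1. fail to reject H0.

n_eff = 15, pos = 7, neg = 8, p = 1.000000, fail to reject H0.


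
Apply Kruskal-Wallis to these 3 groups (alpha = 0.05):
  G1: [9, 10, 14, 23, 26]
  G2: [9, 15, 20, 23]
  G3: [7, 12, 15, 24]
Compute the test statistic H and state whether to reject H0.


Step 1: Combine all N = 13 observations and assign midranks.
sorted (value, group, rank): (7,G3,1), (9,G1,2.5), (9,G2,2.5), (10,G1,4), (12,G3,5), (14,G1,6), (15,G2,7.5), (15,G3,7.5), (20,G2,9), (23,G1,10.5), (23,G2,10.5), (24,G3,12), (26,G1,13)
Step 2: Sum ranks within each group.
R_1 = 36 (n_1 = 5)
R_2 = 29.5 (n_2 = 4)
R_3 = 25.5 (n_3 = 4)
Step 3: H = 12/(N(N+1)) * sum(R_i^2/n_i) - 3(N+1)
     = 12/(13*14) * (36^2/5 + 29.5^2/4 + 25.5^2/4) - 3*14
     = 0.065934 * 639.325 - 42
     = 0.153297.
Step 4: Ties present; correction factor C = 1 - 18/(13^3 - 13) = 0.991758. Corrected H = 0.153297 / 0.991758 = 0.154571.
Step 5: Under H0, H ~ chi^2(2); p-value = 0.925626.
Step 6: alpha = 0.05. fail to reject H0.

H = 0.1546, df = 2, p = 0.925626, fail to reject H0.


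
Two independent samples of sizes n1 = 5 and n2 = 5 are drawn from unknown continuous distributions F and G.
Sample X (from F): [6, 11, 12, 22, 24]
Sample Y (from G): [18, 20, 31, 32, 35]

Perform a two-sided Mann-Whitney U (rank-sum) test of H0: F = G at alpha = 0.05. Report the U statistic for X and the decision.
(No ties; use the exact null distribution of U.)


Step 1: Combine and sort all 10 observations; assign midranks.
sorted (value, group): (6,X), (11,X), (12,X), (18,Y), (20,Y), (22,X), (24,X), (31,Y), (32,Y), (35,Y)
ranks: 6->1, 11->2, 12->3, 18->4, 20->5, 22->6, 24->7, 31->8, 32->9, 35->10
Step 2: Rank sum for X: R1 = 1 + 2 + 3 + 6 + 7 = 19.
Step 3: U_X = R1 - n1(n1+1)/2 = 19 - 5*6/2 = 19 - 15 = 4.
       U_Y = n1*n2 - U_X = 25 - 4 = 21.
Step 4: No ties, so the exact null distribution of U (based on enumerating the C(10,5) = 252 equally likely rank assignments) gives the two-sided p-value.
Step 5: p-value = 0.095238; compare to alpha = 0.05. fail to reject H0.

U_X = 4, p = 0.095238, fail to reject H0 at alpha = 0.05.


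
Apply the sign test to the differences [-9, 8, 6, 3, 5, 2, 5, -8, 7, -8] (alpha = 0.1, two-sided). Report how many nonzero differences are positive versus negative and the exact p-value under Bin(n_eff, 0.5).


Step 1: Discard zero differences. Original n = 10; n_eff = number of nonzero differences = 10.
Nonzero differences (with sign): -9, +8, +6, +3, +5, +2, +5, -8, +7, -8
Step 2: Count signs: positive = 7, negative = 3.
Step 3: Under H0: P(positive) = 0.5, so the number of positives S ~ Bin(10, 0.5).
Step 4: Two-sided exact p-value = sum of Bin(10,0.5) probabilities at or below the observed probability = 0.343750.
Step 5: alpha = 0.1. fail to reject H0.

n_eff = 10, pos = 7, neg = 3, p = 0.343750, fail to reject H0.


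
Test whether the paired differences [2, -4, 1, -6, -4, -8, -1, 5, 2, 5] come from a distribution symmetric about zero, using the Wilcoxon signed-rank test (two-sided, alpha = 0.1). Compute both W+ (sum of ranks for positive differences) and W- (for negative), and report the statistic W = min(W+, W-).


Step 1: Drop any zero differences (none here) and take |d_i|.
|d| = [2, 4, 1, 6, 4, 8, 1, 5, 2, 5]
Step 2: Midrank |d_i| (ties get averaged ranks).
ranks: |2|->3.5, |4|->5.5, |1|->1.5, |6|->9, |4|->5.5, |8|->10, |1|->1.5, |5|->7.5, |2|->3.5, |5|->7.5
Step 3: Attach original signs; sum ranks with positive sign and with negative sign.
W+ = 3.5 + 1.5 + 7.5 + 3.5 + 7.5 = 23.5
W- = 5.5 + 9 + 5.5 + 10 + 1.5 = 31.5
(Check: W+ + W- = 55 should equal n(n+1)/2 = 55.)
Step 4: Test statistic W = min(W+, W-) = 23.5.
Step 5: Ties in |d|, so use the tie-corrected normal approximation.
        E[W] = n(n+1)/4 = 10*11/4 = 27.5.
        Tie groups: |d|=1 (t=2), |d|=2 (t=2), |d|=4 (t=2), |d|=5 (t=2); sum(t^3 - t) = 24.
        Var[W] = n(n+1)(2n+1)/24 - sum(t^3-t)/48 = 2310/24 - 24/48 = 95.75.
        z = (W - E[W]) / sqrt(Var[W]) = (23.5 - 27.5) / 9.7852 = -0.4088.
        Two-sided p = 2*Phi(z) = 0.682700.
Step 6: alpha = 0.1. fail to reject H0.

W+ = 23.5, W- = 31.5, W = min = 23.5, p = 0.682700, fail to reject H0.


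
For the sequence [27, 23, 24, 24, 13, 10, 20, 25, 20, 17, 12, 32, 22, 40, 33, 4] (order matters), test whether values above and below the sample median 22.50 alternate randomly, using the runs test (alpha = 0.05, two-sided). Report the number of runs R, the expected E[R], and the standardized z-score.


Step 1: Compute median = 22.50; label A = above, B = below.
Labels in order: AAAABBBABBBABAAB  (n_A = 8, n_B = 8)
Step 2: Count runs R = 8.
Step 3: Under H0 (random ordering), E[R] = 2*n_A*n_B/(n_A+n_B) + 1 = 2*8*8/16 + 1 = 9.0000.
        Var[R] = 2*n_A*n_B*(2*n_A*n_B - n_A - n_B) / ((n_A+n_B)^2 * (n_A+n_B-1)) = 14336/3840 = 3.7333.
        SD[R] = 1.9322.
Step 4: Continuity-corrected z = (R + 0.5 - E[R]) / SD[R] = (8 + 0.5 - 9.0000) / 1.9322 = -0.2588.
Step 5: Two-sided p-value via normal approximation = 2*(1 - Phi(|z|)) = 0.795809.
Step 6: alpha = 0.05. fail to reject H0.

R = 8, z = -0.2588, p = 0.795809, fail to reject H0.


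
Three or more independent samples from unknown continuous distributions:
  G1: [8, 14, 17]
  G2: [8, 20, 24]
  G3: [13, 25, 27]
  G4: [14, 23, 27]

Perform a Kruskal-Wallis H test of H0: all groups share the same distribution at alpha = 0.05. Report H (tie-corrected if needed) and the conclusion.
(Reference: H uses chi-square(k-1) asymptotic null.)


Step 1: Combine all N = 12 observations and assign midranks.
sorted (value, group, rank): (8,G1,1.5), (8,G2,1.5), (13,G3,3), (14,G1,4.5), (14,G4,4.5), (17,G1,6), (20,G2,7), (23,G4,8), (24,G2,9), (25,G3,10), (27,G3,11.5), (27,G4,11.5)
Step 2: Sum ranks within each group.
R_1 = 12 (n_1 = 3)
R_2 = 17.5 (n_2 = 3)
R_3 = 24.5 (n_3 = 3)
R_4 = 24 (n_4 = 3)
Step 3: H = 12/(N(N+1)) * sum(R_i^2/n_i) - 3(N+1)
     = 12/(12*13) * (12^2/3 + 17.5^2/3 + 24.5^2/3 + 24^2/3) - 3*13
     = 0.076923 * 542.167 - 39
     = 2.705128.
Step 4: Ties present; correction factor C = 1 - 18/(12^3 - 12) = 0.989510. Corrected H = 2.705128 / 0.989510 = 2.733804.
Step 5: Under H0, H ~ chi^2(3); p-value = 0.434513.
Step 6: alpha = 0.05. fail to reject H0.

H = 2.7338, df = 3, p = 0.434513, fail to reject H0.


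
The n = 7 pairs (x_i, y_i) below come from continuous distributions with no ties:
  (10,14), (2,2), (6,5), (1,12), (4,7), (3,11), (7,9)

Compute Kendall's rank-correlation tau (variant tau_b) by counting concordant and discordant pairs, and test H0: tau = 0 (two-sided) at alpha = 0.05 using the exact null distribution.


Step 1: Enumerate the 21 unordered pairs (i,j) with i<j and classify each by sign(x_j-x_i) * sign(y_j-y_i).
  (1,2):dx=-8,dy=-12->C; (1,3):dx=-4,dy=-9->C; (1,4):dx=-9,dy=-2->C; (1,5):dx=-6,dy=-7->C
  (1,6):dx=-7,dy=-3->C; (1,7):dx=-3,dy=-5->C; (2,3):dx=+4,dy=+3->C; (2,4):dx=-1,dy=+10->D
  (2,5):dx=+2,dy=+5->C; (2,6):dx=+1,dy=+9->C; (2,7):dx=+5,dy=+7->C; (3,4):dx=-5,dy=+7->D
  (3,5):dx=-2,dy=+2->D; (3,6):dx=-3,dy=+6->D; (3,7):dx=+1,dy=+4->C; (4,5):dx=+3,dy=-5->D
  (4,6):dx=+2,dy=-1->D; (4,7):dx=+6,dy=-3->D; (5,6):dx=-1,dy=+4->D; (5,7):dx=+3,dy=+2->C
  (6,7):dx=+4,dy=-2->D
Step 2: C = 12, D = 9, total pairs = 21.
Step 3: tau = (C - D)/(n(n-1)/2) = (12 - 9)/21 = 0.142857.
Step 4: Exact two-sided p-value (enumerate n! = 5040 permutations of y under H0): p = 0.772619.
Step 5: alpha = 0.05. fail to reject H0.

tau_b = 0.1429 (C=12, D=9), p = 0.772619, fail to reject H0.


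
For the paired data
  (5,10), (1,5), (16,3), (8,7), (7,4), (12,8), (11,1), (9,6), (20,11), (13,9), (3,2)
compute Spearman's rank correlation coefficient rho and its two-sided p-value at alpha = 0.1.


Step 1: Rank x and y separately (midranks; no ties here).
rank(x): 5->3, 1->1, 16->10, 8->5, 7->4, 12->8, 11->7, 9->6, 20->11, 13->9, 3->2
rank(y): 10->10, 5->5, 3->3, 7->7, 4->4, 8->8, 1->1, 6->6, 11->11, 9->9, 2->2
Step 2: d_i = R_x(i) - R_y(i); compute d_i^2.
  (3-10)^2=49, (1-5)^2=16, (10-3)^2=49, (5-7)^2=4, (4-4)^2=0, (8-8)^2=0, (7-1)^2=36, (6-6)^2=0, (11-11)^2=0, (9-9)^2=0, (2-2)^2=0
sum(d^2) = 154.
Step 3: rho = 1 - 6*154 / (11*(11^2 - 1)) = 1 - 924/1320 = 0.300000.
Step 4: Under H0, t = rho * sqrt((n-2)/(1-rho^2)) = 0.9435 ~ t(9).
Step 5: Two-sided p-value from the t-distribution with 9 df = 0.370083.
Step 6: alpha = 0.1. fail to reject H0.

rho = 0.3000, p = 0.370083, fail to reject H0 at alpha = 0.1.


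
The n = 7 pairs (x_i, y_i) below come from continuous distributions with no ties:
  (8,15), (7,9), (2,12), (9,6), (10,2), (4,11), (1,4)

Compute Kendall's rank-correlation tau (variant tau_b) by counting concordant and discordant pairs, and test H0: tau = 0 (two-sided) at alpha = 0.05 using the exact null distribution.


Step 1: Enumerate the 21 unordered pairs (i,j) with i<j and classify each by sign(x_j-x_i) * sign(y_j-y_i).
  (1,2):dx=-1,dy=-6->C; (1,3):dx=-6,dy=-3->C; (1,4):dx=+1,dy=-9->D; (1,5):dx=+2,dy=-13->D
  (1,6):dx=-4,dy=-4->C; (1,7):dx=-7,dy=-11->C; (2,3):dx=-5,dy=+3->D; (2,4):dx=+2,dy=-3->D
  (2,5):dx=+3,dy=-7->D; (2,6):dx=-3,dy=+2->D; (2,7):dx=-6,dy=-5->C; (3,4):dx=+7,dy=-6->D
  (3,5):dx=+8,dy=-10->D; (3,6):dx=+2,dy=-1->D; (3,7):dx=-1,dy=-8->C; (4,5):dx=+1,dy=-4->D
  (4,6):dx=-5,dy=+5->D; (4,7):dx=-8,dy=-2->C; (5,6):dx=-6,dy=+9->D; (5,7):dx=-9,dy=+2->D
  (6,7):dx=-3,dy=-7->C
Step 2: C = 8, D = 13, total pairs = 21.
Step 3: tau = (C - D)/(n(n-1)/2) = (8 - 13)/21 = -0.238095.
Step 4: Exact two-sided p-value (enumerate n! = 5040 permutations of y under H0): p = 0.561905.
Step 5: alpha = 0.05. fail to reject H0.

tau_b = -0.2381 (C=8, D=13), p = 0.561905, fail to reject H0.


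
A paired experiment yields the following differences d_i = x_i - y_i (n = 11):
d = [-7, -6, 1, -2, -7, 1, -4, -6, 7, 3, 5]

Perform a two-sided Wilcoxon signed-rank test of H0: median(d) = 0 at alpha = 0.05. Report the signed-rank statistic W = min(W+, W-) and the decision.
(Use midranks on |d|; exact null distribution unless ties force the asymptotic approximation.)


Step 1: Drop any zero differences (none here) and take |d_i|.
|d| = [7, 6, 1, 2, 7, 1, 4, 6, 7, 3, 5]
Step 2: Midrank |d_i| (ties get averaged ranks).
ranks: |7|->10, |6|->7.5, |1|->1.5, |2|->3, |7|->10, |1|->1.5, |4|->5, |6|->7.5, |7|->10, |3|->4, |5|->6
Step 3: Attach original signs; sum ranks with positive sign and with negative sign.
W+ = 1.5 + 1.5 + 10 + 4 + 6 = 23
W- = 10 + 7.5 + 3 + 10 + 5 + 7.5 = 43
(Check: W+ + W- = 66 should equal n(n+1)/2 = 66.)
Step 4: Test statistic W = min(W+, W-) = 23.
Step 5: Ties in |d|, so use the tie-corrected normal approximation.
        E[W] = n(n+1)/4 = 11*12/4 = 33.
        Tie groups: |d|=1 (t=2), |d|=6 (t=2), |d|=7 (t=3); sum(t^3 - t) = 36.
        Var[W] = n(n+1)(2n+1)/24 - sum(t^3-t)/48 = 3036/24 - 36/48 = 125.75.
        z = (W - E[W]) / sqrt(Var[W]) = (23 - 33) / 11.2138 = -0.8918.
        Two-sided p = 2*Phi(z) = 0.372524.
Step 6: alpha = 0.05. fail to reject H0.

W+ = 23, W- = 43, W = min = 23, p = 0.372524, fail to reject H0.


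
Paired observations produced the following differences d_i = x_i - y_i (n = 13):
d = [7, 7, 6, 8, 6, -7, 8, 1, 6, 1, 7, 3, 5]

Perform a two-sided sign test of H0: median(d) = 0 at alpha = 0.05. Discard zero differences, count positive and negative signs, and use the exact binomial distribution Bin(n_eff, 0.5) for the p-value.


Step 1: Discard zero differences. Original n = 13; n_eff = number of nonzero differences = 13.
Nonzero differences (with sign): +7, +7, +6, +8, +6, -7, +8, +1, +6, +1, +7, +3, +5
Step 2: Count signs: positive = 12, negative = 1.
Step 3: Under H0: P(positive) = 0.5, so the number of positives S ~ Bin(13, 0.5).
Step 4: Two-sided exact p-value = sum of Bin(13,0.5) probabilities at or below the observed probability = 0.003418.
Step 5: alpha = 0.05. reject H0.

n_eff = 13, pos = 12, neg = 1, p = 0.003418, reject H0.


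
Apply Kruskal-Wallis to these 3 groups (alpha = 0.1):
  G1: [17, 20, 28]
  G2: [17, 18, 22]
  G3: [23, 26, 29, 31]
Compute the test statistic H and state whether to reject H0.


Step 1: Combine all N = 10 observations and assign midranks.
sorted (value, group, rank): (17,G1,1.5), (17,G2,1.5), (18,G2,3), (20,G1,4), (22,G2,5), (23,G3,6), (26,G3,7), (28,G1,8), (29,G3,9), (31,G3,10)
Step 2: Sum ranks within each group.
R_1 = 13.5 (n_1 = 3)
R_2 = 9.5 (n_2 = 3)
R_3 = 32 (n_3 = 4)
Step 3: H = 12/(N(N+1)) * sum(R_i^2/n_i) - 3(N+1)
     = 12/(10*11) * (13.5^2/3 + 9.5^2/3 + 32^2/4) - 3*11
     = 0.109091 * 346.833 - 33
     = 4.836364.
Step 4: Ties present; correction factor C = 1 - 6/(10^3 - 10) = 0.993939. Corrected H = 4.836364 / 0.993939 = 4.865854.
Step 5: Under H0, H ~ chi^2(2); p-value = 0.087780.
Step 6: alpha = 0.1. reject H0.

H = 4.8659, df = 2, p = 0.087780, reject H0.


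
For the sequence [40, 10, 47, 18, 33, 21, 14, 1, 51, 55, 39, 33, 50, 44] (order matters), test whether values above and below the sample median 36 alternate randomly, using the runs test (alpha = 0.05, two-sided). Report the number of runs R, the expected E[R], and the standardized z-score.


Step 1: Compute median = 36; label A = above, B = below.
Labels in order: ABABBBBBAAABAA  (n_A = 7, n_B = 7)
Step 2: Count runs R = 7.
Step 3: Under H0 (random ordering), E[R] = 2*n_A*n_B/(n_A+n_B) + 1 = 2*7*7/14 + 1 = 8.0000.
        Var[R] = 2*n_A*n_B*(2*n_A*n_B - n_A - n_B) / ((n_A+n_B)^2 * (n_A+n_B-1)) = 8232/2548 = 3.2308.
        SD[R] = 1.7974.
Step 4: Continuity-corrected z = (R + 0.5 - E[R]) / SD[R] = (7 + 0.5 - 8.0000) / 1.7974 = -0.2782.
Step 5: Two-sided p-value via normal approximation = 2*(1 - Phi(|z|)) = 0.780879.
Step 6: alpha = 0.05. fail to reject H0.

R = 7, z = -0.2782, p = 0.780879, fail to reject H0.


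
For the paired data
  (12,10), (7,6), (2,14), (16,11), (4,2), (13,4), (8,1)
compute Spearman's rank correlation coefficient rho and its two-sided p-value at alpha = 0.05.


Step 1: Rank x and y separately (midranks; no ties here).
rank(x): 12->5, 7->3, 2->1, 16->7, 4->2, 13->6, 8->4
rank(y): 10->5, 6->4, 14->7, 11->6, 2->2, 4->3, 1->1
Step 2: d_i = R_x(i) - R_y(i); compute d_i^2.
  (5-5)^2=0, (3-4)^2=1, (1-7)^2=36, (7-6)^2=1, (2-2)^2=0, (6-3)^2=9, (4-1)^2=9
sum(d^2) = 56.
Step 3: rho = 1 - 6*56 / (7*(7^2 - 1)) = 1 - 336/336 = 0.000000.
Step 4: Under H0, t = rho * sqrt((n-2)/(1-rho^2)) = 0.0000 ~ t(5).
Step 5: Two-sided p-value from the t-distribution with 5 df = 1.000000.
Step 6: alpha = 0.05. fail to reject H0.

rho = 0.0000, p = 1.000000, fail to reject H0 at alpha = 0.05.


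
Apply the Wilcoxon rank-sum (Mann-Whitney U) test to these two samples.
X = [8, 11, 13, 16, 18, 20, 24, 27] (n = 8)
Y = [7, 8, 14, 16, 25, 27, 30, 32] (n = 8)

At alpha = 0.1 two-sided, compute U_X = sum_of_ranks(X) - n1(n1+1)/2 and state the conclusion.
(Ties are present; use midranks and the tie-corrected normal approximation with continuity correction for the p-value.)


Step 1: Combine and sort all 16 observations; assign midranks.
sorted (value, group): (7,Y), (8,X), (8,Y), (11,X), (13,X), (14,Y), (16,X), (16,Y), (18,X), (20,X), (24,X), (25,Y), (27,X), (27,Y), (30,Y), (32,Y)
ranks: 7->1, 8->2.5, 8->2.5, 11->4, 13->5, 14->6, 16->7.5, 16->7.5, 18->9, 20->10, 24->11, 25->12, 27->13.5, 27->13.5, 30->15, 32->16
Step 2: Rank sum for X: R1 = 2.5 + 4 + 5 + 7.5 + 9 + 10 + 11 + 13.5 = 62.5.
Step 3: U_X = R1 - n1(n1+1)/2 = 62.5 - 8*9/2 = 62.5 - 36 = 26.5.
       U_Y = n1*n2 - U_X = 64 - 26.5 = 37.5.
Step 4: Ties are present, so use the tie-corrected normal approximation (with continuity correction) for the p-value.
Step 5: p-value = 0.598703; compare to alpha = 0.1. fail to reject H0.

U_X = 26.5, p = 0.598703, fail to reject H0 at alpha = 0.1.


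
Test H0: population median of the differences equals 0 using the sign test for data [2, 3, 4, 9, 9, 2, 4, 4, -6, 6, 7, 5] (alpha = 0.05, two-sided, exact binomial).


Step 1: Discard zero differences. Original n = 12; n_eff = number of nonzero differences = 12.
Nonzero differences (with sign): +2, +3, +4, +9, +9, +2, +4, +4, -6, +6, +7, +5
Step 2: Count signs: positive = 11, negative = 1.
Step 3: Under H0: P(positive) = 0.5, so the number of positives S ~ Bin(12, 0.5).
Step 4: Two-sided exact p-value = sum of Bin(12,0.5) probabilities at or below the observed probability = 0.006348.
Step 5: alpha = 0.05. reject H0.

n_eff = 12, pos = 11, neg = 1, p = 0.006348, reject H0.


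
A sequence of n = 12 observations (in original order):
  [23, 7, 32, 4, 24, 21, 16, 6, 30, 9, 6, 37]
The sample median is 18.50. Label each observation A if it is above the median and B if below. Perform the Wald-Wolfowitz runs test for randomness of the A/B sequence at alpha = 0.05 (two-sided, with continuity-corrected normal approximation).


Step 1: Compute median = 18.50; label A = above, B = below.
Labels in order: ABABAABBABBA  (n_A = 6, n_B = 6)
Step 2: Count runs R = 9.
Step 3: Under H0 (random ordering), E[R] = 2*n_A*n_B/(n_A+n_B) + 1 = 2*6*6/12 + 1 = 7.0000.
        Var[R] = 2*n_A*n_B*(2*n_A*n_B - n_A - n_B) / ((n_A+n_B)^2 * (n_A+n_B-1)) = 4320/1584 = 2.7273.
        SD[R] = 1.6514.
Step 4: Continuity-corrected z = (R - 0.5 - E[R]) / SD[R] = (9 - 0.5 - 7.0000) / 1.6514 = 0.9083.
Step 5: Two-sided p-value via normal approximation = 2*(1 - Phi(|z|)) = 0.363722.
Step 6: alpha = 0.05. fail to reject H0.

R = 9, z = 0.9083, p = 0.363722, fail to reject H0.


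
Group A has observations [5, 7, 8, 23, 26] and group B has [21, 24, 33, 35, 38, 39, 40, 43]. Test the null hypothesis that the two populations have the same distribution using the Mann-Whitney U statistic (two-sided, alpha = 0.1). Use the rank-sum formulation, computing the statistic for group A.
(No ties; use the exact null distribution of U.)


Step 1: Combine and sort all 13 observations; assign midranks.
sorted (value, group): (5,X), (7,X), (8,X), (21,Y), (23,X), (24,Y), (26,X), (33,Y), (35,Y), (38,Y), (39,Y), (40,Y), (43,Y)
ranks: 5->1, 7->2, 8->3, 21->4, 23->5, 24->6, 26->7, 33->8, 35->9, 38->10, 39->11, 40->12, 43->13
Step 2: Rank sum for X: R1 = 1 + 2 + 3 + 5 + 7 = 18.
Step 3: U_X = R1 - n1(n1+1)/2 = 18 - 5*6/2 = 18 - 15 = 3.
       U_Y = n1*n2 - U_X = 40 - 3 = 37.
Step 4: No ties, so the exact null distribution of U (based on enumerating the C(13,5) = 1287 equally likely rank assignments) gives the two-sided p-value.
Step 5: p-value = 0.010878; compare to alpha = 0.1. reject H0.

U_X = 3, p = 0.010878, reject H0 at alpha = 0.1.


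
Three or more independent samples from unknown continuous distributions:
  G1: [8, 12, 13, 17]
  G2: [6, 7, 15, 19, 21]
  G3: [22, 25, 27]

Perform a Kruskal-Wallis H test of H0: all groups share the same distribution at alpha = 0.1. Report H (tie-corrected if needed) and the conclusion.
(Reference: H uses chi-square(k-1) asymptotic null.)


Step 1: Combine all N = 12 observations and assign midranks.
sorted (value, group, rank): (6,G2,1), (7,G2,2), (8,G1,3), (12,G1,4), (13,G1,5), (15,G2,6), (17,G1,7), (19,G2,8), (21,G2,9), (22,G3,10), (25,G3,11), (27,G3,12)
Step 2: Sum ranks within each group.
R_1 = 19 (n_1 = 4)
R_2 = 26 (n_2 = 5)
R_3 = 33 (n_3 = 3)
Step 3: H = 12/(N(N+1)) * sum(R_i^2/n_i) - 3(N+1)
     = 12/(12*13) * (19^2/4 + 26^2/5 + 33^2/3) - 3*13
     = 0.076923 * 588.45 - 39
     = 6.265385.
Step 4: No ties, so H is used without correction.
Step 5: Under H0, H ~ chi^2(2); p-value = 0.043600.
Step 6: alpha = 0.1. reject H0.

H = 6.2654, df = 2, p = 0.043600, reject H0.


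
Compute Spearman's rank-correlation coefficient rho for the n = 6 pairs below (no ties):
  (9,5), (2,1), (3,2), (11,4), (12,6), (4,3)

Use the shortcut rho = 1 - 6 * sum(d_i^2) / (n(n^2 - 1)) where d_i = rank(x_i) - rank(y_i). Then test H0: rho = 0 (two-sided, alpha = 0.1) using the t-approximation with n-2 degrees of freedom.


Step 1: Rank x and y separately (midranks; no ties here).
rank(x): 9->4, 2->1, 3->2, 11->5, 12->6, 4->3
rank(y): 5->5, 1->1, 2->2, 4->4, 6->6, 3->3
Step 2: d_i = R_x(i) - R_y(i); compute d_i^2.
  (4-5)^2=1, (1-1)^2=0, (2-2)^2=0, (5-4)^2=1, (6-6)^2=0, (3-3)^2=0
sum(d^2) = 2.
Step 3: rho = 1 - 6*2 / (6*(6^2 - 1)) = 1 - 12/210 = 0.942857.
Step 4: Under H0, t = rho * sqrt((n-2)/(1-rho^2)) = 5.6595 ~ t(4).
Step 5: Two-sided p-value from the t-distribution with 4 df = 0.004805.
Step 6: alpha = 0.1. reject H0.

rho = 0.9429, p = 0.004805, reject H0 at alpha = 0.1.


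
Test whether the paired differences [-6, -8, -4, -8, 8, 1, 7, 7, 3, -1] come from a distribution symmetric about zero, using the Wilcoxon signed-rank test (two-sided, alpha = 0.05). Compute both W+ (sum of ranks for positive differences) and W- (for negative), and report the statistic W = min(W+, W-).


Step 1: Drop any zero differences (none here) and take |d_i|.
|d| = [6, 8, 4, 8, 8, 1, 7, 7, 3, 1]
Step 2: Midrank |d_i| (ties get averaged ranks).
ranks: |6|->5, |8|->9, |4|->4, |8|->9, |8|->9, |1|->1.5, |7|->6.5, |7|->6.5, |3|->3, |1|->1.5
Step 3: Attach original signs; sum ranks with positive sign and with negative sign.
W+ = 9 + 1.5 + 6.5 + 6.5 + 3 = 26.5
W- = 5 + 9 + 4 + 9 + 1.5 = 28.5
(Check: W+ + W- = 55 should equal n(n+1)/2 = 55.)
Step 4: Test statistic W = min(W+, W-) = 26.5.
Step 5: Ties in |d|, so use the tie-corrected normal approximation.
        E[W] = n(n+1)/4 = 10*11/4 = 27.5.
        Tie groups: |d|=1 (t=2), |d|=7 (t=2), |d|=8 (t=3); sum(t^3 - t) = 36.
        Var[W] = n(n+1)(2n+1)/24 - sum(t^3-t)/48 = 2310/24 - 36/48 = 95.5.
        z = (W - E[W]) / sqrt(Var[W]) = (26.5 - 27.5) / 9.7724 = -0.1023.
        Two-sided p = 2*Phi(z) = 0.918496.
Step 6: alpha = 0.05. fail to reject H0.

W+ = 26.5, W- = 28.5, W = min = 26.5, p = 0.918496, fail to reject H0.
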